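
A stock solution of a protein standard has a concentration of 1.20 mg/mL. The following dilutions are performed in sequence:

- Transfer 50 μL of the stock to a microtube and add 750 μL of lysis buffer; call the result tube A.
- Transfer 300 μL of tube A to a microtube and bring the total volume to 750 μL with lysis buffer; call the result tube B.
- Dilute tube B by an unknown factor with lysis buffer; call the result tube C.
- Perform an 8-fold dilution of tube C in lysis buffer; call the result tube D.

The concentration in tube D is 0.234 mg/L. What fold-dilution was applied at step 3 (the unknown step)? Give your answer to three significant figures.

16.0-fold

Step 1: 50 μL + 750 μL = 800 μL total → factor 800/50 = 16
Step 2: 300 μL brought to 750 μL → factor 750/300 = 2.5
Step 3: unknown factor x
Step 4: 8-fold → factor 8
Product of known-step factors = 320
Overall factor = 1.20 mg/mL / (0.234 mg/L) = 5128.2
x = 5128.2 / 320 = 16.0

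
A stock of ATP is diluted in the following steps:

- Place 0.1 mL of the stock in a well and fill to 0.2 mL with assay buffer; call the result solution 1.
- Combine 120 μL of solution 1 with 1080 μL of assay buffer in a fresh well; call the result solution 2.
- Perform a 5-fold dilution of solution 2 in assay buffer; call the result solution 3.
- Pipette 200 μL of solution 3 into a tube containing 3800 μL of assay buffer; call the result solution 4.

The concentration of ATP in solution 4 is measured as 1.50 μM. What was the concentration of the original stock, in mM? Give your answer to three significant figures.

Step 1: 0.1 mL brought to 0.2 mL → factor 0.2/0.1 = 2
Step 2: 120 μL + 1080 μL = 1200 μL total → factor 1200/120 = 10
Step 3: 5-fold → factor 5
Step 4: 200 μL + 3800 μL = 4000 μL total → factor 4000/200 = 20
Overall dilution factor = 2 × 10 × 5 × 20 = 2000
Stock = 1.50 μM × 2000 = 3000 μM = 3.00 mM

3.00 mM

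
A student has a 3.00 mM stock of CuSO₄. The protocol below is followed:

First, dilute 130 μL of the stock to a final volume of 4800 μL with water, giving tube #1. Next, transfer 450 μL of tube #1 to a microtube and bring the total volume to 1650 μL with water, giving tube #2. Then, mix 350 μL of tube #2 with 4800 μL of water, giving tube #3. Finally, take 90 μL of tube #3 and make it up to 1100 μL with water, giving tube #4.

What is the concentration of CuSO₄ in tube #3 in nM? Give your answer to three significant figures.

1.51 × 10^3 nM

Step 1: 130 μL brought to 4800 μL → factor 4800/130 = 36.923
Step 2: 450 μL brought to 1650 μL → factor 1650/450 = 3.6667
Step 3: 350 μL + 4800 μL = 5150 μL total → factor 5150/350 = 14.714
Dilution factor through tube #3 = 36.923 × 3.6667 × 14.714 = 1992.1
[tube #3] = 3.00 mM / 1992.1 = 0.001506 mM = 1.51 × 10^3 nM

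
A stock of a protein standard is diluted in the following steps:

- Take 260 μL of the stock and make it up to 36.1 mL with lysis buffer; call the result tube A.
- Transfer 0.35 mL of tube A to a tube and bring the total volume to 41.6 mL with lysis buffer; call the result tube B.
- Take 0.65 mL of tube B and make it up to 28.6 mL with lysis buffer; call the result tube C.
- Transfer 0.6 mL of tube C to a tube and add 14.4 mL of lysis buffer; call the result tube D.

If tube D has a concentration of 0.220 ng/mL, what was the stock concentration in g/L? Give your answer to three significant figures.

3.99 g/L

Step 1: 260 μL brought to 36.1 mL → factor 36100/260 = 138.85
Step 2: 0.35 mL brought to 41.6 mL → factor 41.6/0.35 = 118.86
Step 3: 0.65 mL brought to 28.6 mL → factor 28.6/0.65 = 44
Step 4: 0.6 mL + 14.4 mL = 15 mL total → factor 15/0.6 = 25
Overall dilution factor = 138.85 × 118.86 × 44 × 25 = 1.8153 × 10^7
Stock = 0.220 ng/mL × 1.8153 × 10^7 = 3.994 × 10^6 ng/mL = 3.99 g/L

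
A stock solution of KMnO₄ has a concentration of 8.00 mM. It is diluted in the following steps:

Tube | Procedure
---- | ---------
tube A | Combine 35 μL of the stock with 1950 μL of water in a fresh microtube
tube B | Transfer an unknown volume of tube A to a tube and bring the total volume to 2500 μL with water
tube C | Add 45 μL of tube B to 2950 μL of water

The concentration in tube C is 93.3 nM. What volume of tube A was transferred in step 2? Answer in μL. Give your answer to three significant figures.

110 μL

Step 1: 35 μL + 1950 μL = 1985 μL total → factor 1985/35 = 56.714
Step 2: v brought to 2500 μL → factor = 2500 μL/v
Step 3: 45 μL + 2950 μL = 2995 μL total → factor 2995/45 = 66.556
Product of known-step factors = 3774.7
Overall factor = 8.00 mM / (93.3 nM) = 85745
Step-2 factor = 85745 / 3774.7 = 22.716
v = 2500 μL / 22.716 = 110 μL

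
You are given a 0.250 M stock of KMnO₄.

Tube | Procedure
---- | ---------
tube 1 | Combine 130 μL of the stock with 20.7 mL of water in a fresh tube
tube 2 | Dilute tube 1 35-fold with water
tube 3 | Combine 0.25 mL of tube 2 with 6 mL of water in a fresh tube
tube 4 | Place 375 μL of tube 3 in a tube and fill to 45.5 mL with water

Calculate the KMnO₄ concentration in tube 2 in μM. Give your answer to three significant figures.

Step 1: 130 μL + 20.7 mL = 20830 μL total → factor 20830/130 = 160.23
Step 2: 35-fold → factor 35
Dilution factor through tube 2 = 160.23 × 35 = 5608.1
[tube 2] = 0.250 M / 5608.1 = 4.458 × 10^-5 M = 44.6 μM

44.6 μM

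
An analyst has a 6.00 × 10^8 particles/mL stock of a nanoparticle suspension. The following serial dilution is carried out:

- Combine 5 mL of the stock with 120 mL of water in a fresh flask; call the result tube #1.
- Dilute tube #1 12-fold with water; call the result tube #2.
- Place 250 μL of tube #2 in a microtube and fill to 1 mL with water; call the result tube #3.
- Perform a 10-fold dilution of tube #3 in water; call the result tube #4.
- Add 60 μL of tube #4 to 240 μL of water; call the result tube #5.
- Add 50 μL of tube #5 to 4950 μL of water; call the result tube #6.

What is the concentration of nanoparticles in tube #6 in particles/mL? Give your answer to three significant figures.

Step 1: 5 mL + 120 mL = 125 mL total → factor 125/5 = 25
Step 2: 12-fold → factor 12
Step 3: 250 μL brought to 1 mL → factor 1000/250 = 4
Step 4: 10-fold → factor 10
Step 5: 60 μL + 240 μL = 300 μL total → factor 300/60 = 5
Step 6: 50 μL + 4950 μL = 5000 μL total → factor 5000/50 = 100
Overall dilution factor = 25 × 12 × 4 × 10 × 5 × 100 = 6 × 10^6
Final = 6.00 × 10^8 particles/mL / 6 × 10^6 = 100 particles/mL

100 particles/mL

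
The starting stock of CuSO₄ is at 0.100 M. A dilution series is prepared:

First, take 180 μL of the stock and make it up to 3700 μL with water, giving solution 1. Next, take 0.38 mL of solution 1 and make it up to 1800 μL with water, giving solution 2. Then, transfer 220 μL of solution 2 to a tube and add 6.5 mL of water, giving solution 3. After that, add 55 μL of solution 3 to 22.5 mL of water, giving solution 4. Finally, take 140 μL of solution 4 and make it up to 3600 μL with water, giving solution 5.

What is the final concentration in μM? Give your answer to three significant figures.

0.00319 μM

Step 1: 180 μL brought to 3700 μL → factor 3700/180 = 20.556
Step 2: 0.38 mL brought to 1800 μL → factor 1.8/0.38 = 4.7368
Step 3: 220 μL + 6.5 mL = 6720 μL total → factor 6720/220 = 30.545
Step 4: 55 μL + 22.5 mL = 22555 μL total → factor 22555/55 = 410.09
Step 5: 140 μL brought to 3600 μL → factor 3600/140 = 25.714
Overall dilution factor = 20.556 × 4.7368 × 30.545 × 410.09 × 25.714 = 3.1363 × 10^7
Final = 0.100 M / 3.1363 × 10^7 = 3.188 × 10^-9 M = 0.00319 μM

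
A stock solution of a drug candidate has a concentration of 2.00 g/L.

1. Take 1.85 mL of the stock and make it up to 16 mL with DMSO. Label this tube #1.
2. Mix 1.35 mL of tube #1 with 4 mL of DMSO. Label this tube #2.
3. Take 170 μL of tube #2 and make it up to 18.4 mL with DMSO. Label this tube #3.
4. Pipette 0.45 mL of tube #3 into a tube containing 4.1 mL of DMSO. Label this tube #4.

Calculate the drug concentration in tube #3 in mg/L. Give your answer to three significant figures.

0.539 mg/L

Step 1: 1.85 mL brought to 16 mL → factor 16/1.85 = 8.6486
Step 2: 1.35 mL + 4 mL = 5.35 mL total → factor 5.35/1.35 = 3.963
Step 3: 170 μL brought to 18.4 mL → factor 18400/170 = 108.24
Dilution factor through tube #3 = 8.6486 × 3.963 × 108.24 = 3709.7
[tube #3] = 2.00 g/L / 3709.7 = 0.0005391 g/L = 0.539 mg/L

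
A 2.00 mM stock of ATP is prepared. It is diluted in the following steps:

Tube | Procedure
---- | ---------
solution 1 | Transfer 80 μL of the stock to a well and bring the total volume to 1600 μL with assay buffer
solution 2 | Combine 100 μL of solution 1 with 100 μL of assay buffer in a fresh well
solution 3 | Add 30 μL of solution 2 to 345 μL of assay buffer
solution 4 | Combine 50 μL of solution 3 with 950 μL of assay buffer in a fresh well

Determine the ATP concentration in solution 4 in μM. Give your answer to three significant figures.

0.200 μM

Step 1: 80 μL brought to 1600 μL → factor 1600/80 = 20
Step 2: 100 μL + 100 μL = 200 μL total → factor 200/100 = 2
Step 3: 30 μL + 345 μL = 375 μL total → factor 375/30 = 12.5
Step 4: 50 μL + 950 μL = 1000 μL total → factor 1000/50 = 20
Overall dilution factor = 20 × 2 × 12.5 × 20 = 10000
Final = 2.00 mM / 10000 = 0.0002000 mM = 0.200 μM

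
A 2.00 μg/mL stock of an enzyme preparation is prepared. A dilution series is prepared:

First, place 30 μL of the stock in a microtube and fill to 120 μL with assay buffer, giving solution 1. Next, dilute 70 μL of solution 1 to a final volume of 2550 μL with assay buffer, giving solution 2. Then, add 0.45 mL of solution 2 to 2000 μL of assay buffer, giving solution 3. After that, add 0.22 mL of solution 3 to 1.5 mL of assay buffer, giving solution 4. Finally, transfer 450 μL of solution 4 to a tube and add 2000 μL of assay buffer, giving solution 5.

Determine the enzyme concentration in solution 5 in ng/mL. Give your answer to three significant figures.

0.0592 ng/mL

Step 1: 30 μL brought to 120 μL → factor 120/30 = 4
Step 2: 70 μL brought to 2550 μL → factor 2550/70 = 36.429
Step 3: 0.45 mL + 2000 μL = 2.45 mL total → factor 2.45/0.45 = 5.4444
Step 4: 0.22 mL + 1.5 mL = 1.72 mL total → factor 1.72/0.22 = 7.8182
Step 5: 450 μL + 2000 μL = 2450 μL total → factor 2450/450 = 5.4444
Overall dilution factor = 4 × 36.429 × 5.4444 × 7.8182 × 5.4444 = 33769
Final = 2.00 μg/mL / 33769 = 5.923 × 10^-5 μg/mL = 0.0592 ng/mL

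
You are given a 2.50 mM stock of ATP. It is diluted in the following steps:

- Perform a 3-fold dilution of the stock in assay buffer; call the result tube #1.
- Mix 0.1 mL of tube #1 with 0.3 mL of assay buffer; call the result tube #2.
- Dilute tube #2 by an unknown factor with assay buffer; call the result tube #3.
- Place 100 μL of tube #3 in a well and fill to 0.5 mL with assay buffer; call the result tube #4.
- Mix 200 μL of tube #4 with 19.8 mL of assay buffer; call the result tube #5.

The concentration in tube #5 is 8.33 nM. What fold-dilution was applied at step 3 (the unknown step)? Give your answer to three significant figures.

50.0-fold

Step 1: 3-fold → factor 3
Step 2: 0.1 mL + 0.3 mL = 0.4 mL total → factor 0.4/0.1 = 4
Step 3: unknown factor x
Step 4: 100 μL brought to 0.5 mL → factor 500/100 = 5
Step 5: 200 μL + 19.8 mL = 20000 μL total → factor 20000/200 = 100
Product of known-step factors = 6000
Overall factor = 2.50 mM / (8.33 nM) = 3.0012 × 10^5
x = 3.0012 × 10^5 / 6000 = 50.0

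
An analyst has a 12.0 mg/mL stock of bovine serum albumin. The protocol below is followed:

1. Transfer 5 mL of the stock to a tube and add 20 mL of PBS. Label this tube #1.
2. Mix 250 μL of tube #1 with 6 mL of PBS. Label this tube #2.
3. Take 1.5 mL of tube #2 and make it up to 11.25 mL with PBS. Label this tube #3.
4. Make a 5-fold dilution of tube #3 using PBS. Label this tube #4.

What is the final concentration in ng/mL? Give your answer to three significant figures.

2.56 × 10^3 ng/mL

Step 1: 5 mL + 20 mL = 25 mL total → factor 25/5 = 5
Step 2: 250 μL + 6 mL = 6250 μL total → factor 6250/250 = 25
Step 3: 1.5 mL brought to 11.25 mL → factor 11.25/1.5 = 7.5
Step 4: 5-fold → factor 5
Overall dilution factor = 5 × 25 × 7.5 × 5 = 4687.5
Final = 12.0 mg/mL / 4687.5 = 0.002560 mg/mL = 2.56 × 10^3 ng/mL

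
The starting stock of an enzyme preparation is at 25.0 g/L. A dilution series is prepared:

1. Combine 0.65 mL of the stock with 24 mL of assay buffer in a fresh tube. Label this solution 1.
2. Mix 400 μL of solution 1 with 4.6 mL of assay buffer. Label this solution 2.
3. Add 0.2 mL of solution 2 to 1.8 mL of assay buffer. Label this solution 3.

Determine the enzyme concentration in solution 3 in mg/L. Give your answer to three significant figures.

5.27 mg/L

Step 1: 0.65 mL + 24 mL = 24.65 mL total → factor 24.65/0.65 = 37.923
Step 2: 400 μL + 4.6 mL = 5000 μL total → factor 5000/400 = 12.5
Step 3: 0.2 mL + 1.8 mL = 2 mL total → factor 2/0.2 = 10
Overall dilution factor = 37.923 × 12.5 × 10 = 4740.4
Final = 25.0 g/L / 4740.4 = 0.005274 g/L = 5.27 mg/L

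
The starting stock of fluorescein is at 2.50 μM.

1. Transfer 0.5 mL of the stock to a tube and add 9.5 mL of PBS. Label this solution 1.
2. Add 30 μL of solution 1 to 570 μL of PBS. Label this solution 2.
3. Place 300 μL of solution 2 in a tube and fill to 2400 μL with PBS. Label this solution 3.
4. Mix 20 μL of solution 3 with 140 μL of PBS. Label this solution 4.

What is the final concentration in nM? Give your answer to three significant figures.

0.0977 nM

Step 1: 0.5 mL + 9.5 mL = 10 mL total → factor 10/0.5 = 20
Step 2: 30 μL + 570 μL = 600 μL total → factor 600/30 = 20
Step 3: 300 μL brought to 2400 μL → factor 2400/300 = 8
Step 4: 20 μL + 140 μL = 160 μL total → factor 160/20 = 8
Overall dilution factor = 20 × 20 × 8 × 8 = 25600
Final = 2.50 μM / 25600 = 9.766 × 10^-5 μM = 0.0977 nM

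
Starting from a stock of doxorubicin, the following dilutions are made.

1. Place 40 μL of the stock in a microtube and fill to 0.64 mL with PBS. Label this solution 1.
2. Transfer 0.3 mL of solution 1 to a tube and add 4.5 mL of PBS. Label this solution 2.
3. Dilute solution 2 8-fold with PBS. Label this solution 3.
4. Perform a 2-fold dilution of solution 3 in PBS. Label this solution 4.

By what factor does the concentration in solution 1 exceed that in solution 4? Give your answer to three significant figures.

Step 1: 40 μL brought to 0.64 mL → factor 640/40 = 16
Step 2: 0.3 mL + 4.5 mL = 4.8 mL total → factor 4.8/0.3 = 16
Step 3: 8-fold → factor 8
Step 4: 2-fold → factor 2
Dilution factor to solution 1 = 16; to solution 4 = 4096
[solution 1]/[solution 4] = (factor to solution 4)/(factor to solution 1) = 4096/16 = 256

256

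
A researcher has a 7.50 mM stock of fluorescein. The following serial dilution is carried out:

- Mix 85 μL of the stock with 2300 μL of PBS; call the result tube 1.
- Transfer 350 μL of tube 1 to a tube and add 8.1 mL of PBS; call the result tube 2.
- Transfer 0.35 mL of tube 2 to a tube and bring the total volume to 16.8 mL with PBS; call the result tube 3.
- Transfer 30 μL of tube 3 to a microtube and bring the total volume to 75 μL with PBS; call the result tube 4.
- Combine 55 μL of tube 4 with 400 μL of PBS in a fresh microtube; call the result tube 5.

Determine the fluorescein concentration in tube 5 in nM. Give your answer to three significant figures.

11.2 nM

Step 1: 85 μL + 2300 μL = 2385 μL total → factor 2385/85 = 28.059
Step 2: 350 μL + 8.1 mL = 8450 μL total → factor 8450/350 = 24.143
Step 3: 0.35 mL brought to 16.8 mL → factor 16.8/0.35 = 48
Step 4: 30 μL brought to 75 μL → factor 75/30 = 2.5
Step 5: 55 μL + 400 μL = 455 μL total → factor 455/55 = 8.2727
Overall dilution factor = 28.059 × 24.143 × 48 × 2.5 × 8.2727 = 6.7249 × 10^5
Final = 7.50 mM / 6.7249 × 10^5 = 1.115 × 10^-5 mM = 11.2 nM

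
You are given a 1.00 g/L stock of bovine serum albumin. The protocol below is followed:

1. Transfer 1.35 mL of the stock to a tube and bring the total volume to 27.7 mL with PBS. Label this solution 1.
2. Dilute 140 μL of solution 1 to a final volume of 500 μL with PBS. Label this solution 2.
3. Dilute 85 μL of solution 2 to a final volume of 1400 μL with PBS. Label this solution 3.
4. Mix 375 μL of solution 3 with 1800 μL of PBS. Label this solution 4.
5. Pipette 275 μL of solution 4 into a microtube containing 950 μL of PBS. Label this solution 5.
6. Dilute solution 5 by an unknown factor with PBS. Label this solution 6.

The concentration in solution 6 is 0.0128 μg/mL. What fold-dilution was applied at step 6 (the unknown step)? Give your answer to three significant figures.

2.51-fold

Step 1: 1.35 mL brought to 27.7 mL → factor 27.7/1.35 = 20.519
Step 2: 140 μL brought to 500 μL → factor 500/140 = 3.5714
Step 3: 85 μL brought to 1400 μL → factor 1400/85 = 16.471
Step 4: 375 μL + 1800 μL = 2175 μL total → factor 2175/375 = 5.8
Step 5: 275 μL + 950 μL = 1225 μL total → factor 1225/275 = 4.4545
Step 6: unknown factor x
Product of known-step factors = 31184
Overall factor = 1.00 g/L / (0.0128 μg/mL) = 78125
x = 78125 / 31184 = 2.51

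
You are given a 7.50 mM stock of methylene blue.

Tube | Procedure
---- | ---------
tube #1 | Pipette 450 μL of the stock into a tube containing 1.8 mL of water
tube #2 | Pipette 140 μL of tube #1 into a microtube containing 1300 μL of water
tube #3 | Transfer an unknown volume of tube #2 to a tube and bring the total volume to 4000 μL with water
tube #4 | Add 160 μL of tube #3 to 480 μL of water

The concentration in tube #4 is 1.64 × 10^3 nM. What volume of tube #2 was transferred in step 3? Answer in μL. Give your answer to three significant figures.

Step 1: 450 μL + 1.8 mL = 2250 μL total → factor 2250/450 = 5
Step 2: 140 μL + 1300 μL = 1440 μL total → factor 1440/140 = 10.286
Step 3: v brought to 4000 μL → factor = 4000 μL/v
Step 4: 160 μL + 480 μL = 640 μL total → factor 640/160 = 4
Product of known-step factors = 205.71
Overall factor = 7.50 mM / (1.64 × 10^3 nM) = 4573.2
Step-3 factor = 4573.2 / 205.71 = 22.231
v = 4000 μL / 22.231 = 180 μL

180 μL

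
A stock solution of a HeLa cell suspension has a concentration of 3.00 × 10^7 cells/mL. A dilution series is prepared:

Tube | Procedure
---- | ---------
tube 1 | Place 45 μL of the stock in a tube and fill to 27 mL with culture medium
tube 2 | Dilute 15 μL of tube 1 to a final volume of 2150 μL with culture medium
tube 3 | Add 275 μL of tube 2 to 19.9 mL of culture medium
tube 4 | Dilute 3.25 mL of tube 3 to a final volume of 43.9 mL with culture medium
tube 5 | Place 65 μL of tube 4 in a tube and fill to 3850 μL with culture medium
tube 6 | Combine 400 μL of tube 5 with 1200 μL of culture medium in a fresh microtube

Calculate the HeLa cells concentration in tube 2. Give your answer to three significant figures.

349 cells/mL

Step 1: 45 μL brought to 27 mL → factor 27000/45 = 600
Step 2: 15 μL brought to 2150 μL → factor 2150/15 = 143.33
Dilution factor through tube 2 = 600 × 143.33 = 86000
[tube 2] = 3.00 × 10^7 cells/mL / 86000 = 349 cells/mL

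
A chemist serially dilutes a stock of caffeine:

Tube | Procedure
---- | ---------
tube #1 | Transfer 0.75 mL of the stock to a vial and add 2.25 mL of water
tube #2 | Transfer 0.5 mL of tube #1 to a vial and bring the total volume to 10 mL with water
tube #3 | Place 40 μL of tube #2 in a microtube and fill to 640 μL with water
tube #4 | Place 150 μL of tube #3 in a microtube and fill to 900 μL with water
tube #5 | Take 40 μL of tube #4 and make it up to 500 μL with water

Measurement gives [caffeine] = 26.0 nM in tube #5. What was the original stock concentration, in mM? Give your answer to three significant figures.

Step 1: 0.75 mL + 2.25 mL = 3 mL total → factor 3/0.75 = 4
Step 2: 0.5 mL brought to 10 mL → factor 10/0.5 = 20
Step 3: 40 μL brought to 640 μL → factor 640/40 = 16
Step 4: 150 μL brought to 900 μL → factor 900/150 = 6
Step 5: 40 μL brought to 500 μL → factor 500/40 = 12.5
Overall dilution factor = 4 × 20 × 16 × 6 × 12.5 = 96000
Stock = 26.0 nM × 96000 = 2.496 × 10^6 nM = 2.50 mM

2.50 mM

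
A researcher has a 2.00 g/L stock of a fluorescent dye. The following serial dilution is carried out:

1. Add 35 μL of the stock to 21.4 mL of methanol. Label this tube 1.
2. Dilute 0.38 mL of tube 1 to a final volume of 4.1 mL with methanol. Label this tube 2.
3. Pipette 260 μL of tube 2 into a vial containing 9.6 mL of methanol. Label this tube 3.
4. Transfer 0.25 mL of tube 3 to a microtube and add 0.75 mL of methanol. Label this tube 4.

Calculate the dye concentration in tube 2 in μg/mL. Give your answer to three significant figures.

0.303 μg/mL

Step 1: 35 μL + 21.4 mL = 21435 μL total → factor 21435/35 = 612.43
Step 2: 0.38 mL brought to 4.1 mL → factor 4.1/0.38 = 10.789
Dilution factor through tube 2 = 612.43 × 10.789 = 6607.8
[tube 2] = 2.00 g/L / 6607.8 = 0.0003027 g/L = 0.303 μg/mL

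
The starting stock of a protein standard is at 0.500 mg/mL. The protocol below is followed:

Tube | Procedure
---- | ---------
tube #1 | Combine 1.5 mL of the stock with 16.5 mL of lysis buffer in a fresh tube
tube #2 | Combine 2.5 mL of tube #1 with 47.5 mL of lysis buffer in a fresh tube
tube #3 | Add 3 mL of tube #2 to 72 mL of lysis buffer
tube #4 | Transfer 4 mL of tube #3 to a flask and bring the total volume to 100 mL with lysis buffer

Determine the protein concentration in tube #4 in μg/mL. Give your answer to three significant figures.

Step 1: 1.5 mL + 16.5 mL = 18 mL total → factor 18/1.5 = 12
Step 2: 2.5 mL + 47.5 mL = 50 mL total → factor 50/2.5 = 20
Step 3: 3 mL + 72 mL = 75 mL total → factor 75/3 = 25
Step 4: 4 mL brought to 100 mL → factor 100/4 = 25
Overall dilution factor = 12 × 20 × 25 × 25 = 1.5 × 10^5
Final = 0.500 mg/mL / 1.5 × 10^5 = 3.333 × 10^-6 mg/mL = 0.00333 μg/mL

0.00333 μg/mL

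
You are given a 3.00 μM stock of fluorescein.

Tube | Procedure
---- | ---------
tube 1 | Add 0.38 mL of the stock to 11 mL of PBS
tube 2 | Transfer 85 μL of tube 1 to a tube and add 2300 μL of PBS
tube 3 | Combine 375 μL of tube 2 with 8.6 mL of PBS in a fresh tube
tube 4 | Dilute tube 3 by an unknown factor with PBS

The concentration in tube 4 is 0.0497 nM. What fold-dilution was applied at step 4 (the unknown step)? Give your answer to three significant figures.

Step 1: 0.38 mL + 11 mL = 11.38 mL total → factor 11.38/0.38 = 29.947
Step 2: 85 μL + 2300 μL = 2385 μL total → factor 2385/85 = 28.059
Step 3: 375 μL + 8.6 mL = 8975 μL total → factor 8975/375 = 23.933
Step 4: unknown factor x
Product of known-step factors = 20111
Overall factor = 3.00 μM / (0.0497 nM) = 60362
x = 60362 / 20111 = 3.00

3.00-fold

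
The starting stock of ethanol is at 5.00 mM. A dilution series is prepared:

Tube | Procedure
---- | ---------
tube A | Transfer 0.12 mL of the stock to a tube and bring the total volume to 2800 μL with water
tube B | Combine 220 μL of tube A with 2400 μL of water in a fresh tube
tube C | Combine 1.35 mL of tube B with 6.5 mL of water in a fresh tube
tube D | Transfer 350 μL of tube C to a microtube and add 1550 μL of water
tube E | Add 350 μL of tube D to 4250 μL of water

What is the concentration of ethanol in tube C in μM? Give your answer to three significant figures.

3.09 μM

Step 1: 0.12 mL brought to 2800 μL → factor 2.8/0.12 = 23.333
Step 2: 220 μL + 2400 μL = 2620 μL total → factor 2620/220 = 11.909
Step 3: 1.35 mL + 6.5 mL = 7.85 mL total → factor 7.85/1.35 = 5.8148
Dilution factor through tube C = 23.333 × 11.909 × 5.8148 = 1615.8
[tube C] = 5.00 mM / 1615.8 = 0.003094 mM = 3.09 μM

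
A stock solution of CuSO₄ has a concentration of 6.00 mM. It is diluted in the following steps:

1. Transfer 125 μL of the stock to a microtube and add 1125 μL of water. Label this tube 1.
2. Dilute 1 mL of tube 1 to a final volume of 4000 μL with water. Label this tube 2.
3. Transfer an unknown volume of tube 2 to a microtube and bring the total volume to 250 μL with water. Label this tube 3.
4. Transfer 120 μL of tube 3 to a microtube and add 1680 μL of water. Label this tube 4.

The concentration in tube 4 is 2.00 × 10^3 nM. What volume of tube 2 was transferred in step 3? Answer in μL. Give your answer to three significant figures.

Step 1: 125 μL + 1125 μL = 1250 μL total → factor 1250/125 = 10
Step 2: 1 mL brought to 4000 μL → factor 4/1 = 4
Step 3: v brought to 250 μL → factor = 250 μL/v
Step 4: 120 μL + 1680 μL = 1800 μL total → factor 1800/120 = 15
Product of known-step factors = 600
Overall factor = 6.00 mM / (2.00 × 10^3 nM) = 3000
Step-3 factor = 3000 / 600 = 5
v = 250 μL / 5 = 50.0 μL

50.0 μL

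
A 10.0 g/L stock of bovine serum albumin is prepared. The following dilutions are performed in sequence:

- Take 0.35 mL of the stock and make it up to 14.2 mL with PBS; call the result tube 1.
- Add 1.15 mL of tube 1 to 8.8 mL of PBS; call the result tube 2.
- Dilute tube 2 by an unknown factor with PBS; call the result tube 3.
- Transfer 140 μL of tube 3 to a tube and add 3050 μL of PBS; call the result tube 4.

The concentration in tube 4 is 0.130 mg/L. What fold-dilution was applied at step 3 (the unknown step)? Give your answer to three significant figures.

9.62-fold

Step 1: 0.35 mL brought to 14.2 mL → factor 14.2/0.35 = 40.571
Step 2: 1.15 mL + 8.8 mL = 9.95 mL total → factor 9.95/1.15 = 8.6522
Step 3: unknown factor x
Step 4: 140 μL + 3050 μL = 3190 μL total → factor 3190/140 = 22.786
Product of known-step factors = 7998.5
Overall factor = 10.0 g/L / (0.130 mg/L) = 76923
x = 76923 / 7998.5 = 9.62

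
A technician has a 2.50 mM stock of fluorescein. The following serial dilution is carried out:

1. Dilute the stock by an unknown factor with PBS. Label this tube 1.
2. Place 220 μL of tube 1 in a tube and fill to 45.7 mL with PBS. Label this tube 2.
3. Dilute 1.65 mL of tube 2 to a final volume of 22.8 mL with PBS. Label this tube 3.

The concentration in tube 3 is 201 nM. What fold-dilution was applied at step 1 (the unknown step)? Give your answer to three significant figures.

4.33-fold

Step 1: unknown factor x
Step 2: 220 μL brought to 45.7 mL → factor 45700/220 = 207.73
Step 3: 1.65 mL brought to 22.8 mL → factor 22.8/1.65 = 13.818
Product of known-step factors = 2870.4
Overall factor = 2.50 mM / (201 nM) = 12438
x = 12438 / 2870.4 = 4.33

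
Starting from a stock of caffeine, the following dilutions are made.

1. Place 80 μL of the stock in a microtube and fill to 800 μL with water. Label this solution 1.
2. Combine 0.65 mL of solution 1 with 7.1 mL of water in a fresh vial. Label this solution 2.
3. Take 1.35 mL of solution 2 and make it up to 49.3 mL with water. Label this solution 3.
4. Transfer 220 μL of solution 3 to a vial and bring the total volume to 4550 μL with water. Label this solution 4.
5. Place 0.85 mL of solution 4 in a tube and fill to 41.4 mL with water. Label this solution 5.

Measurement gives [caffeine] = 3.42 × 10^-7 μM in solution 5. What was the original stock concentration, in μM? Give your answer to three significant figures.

1.50 μM

Step 1: 80 μL brought to 800 μL → factor 800/80 = 10
Step 2: 0.65 mL + 7.1 mL = 7.75 mL total → factor 7.75/0.65 = 11.923
Step 3: 1.35 mL brought to 49.3 mL → factor 49.3/1.35 = 36.519
Step 4: 220 μL brought to 4550 μL → factor 4550/220 = 20.682
Step 5: 0.85 mL brought to 41.4 mL → factor 41.4/0.85 = 48.706
Overall dilution factor = 10 × 11.923 × 36.519 × 20.682 × 48.706 = 4.386 × 10^6
Stock = 3.42 × 10^-7 μM × 4.386 × 10^6 = 1.50 μM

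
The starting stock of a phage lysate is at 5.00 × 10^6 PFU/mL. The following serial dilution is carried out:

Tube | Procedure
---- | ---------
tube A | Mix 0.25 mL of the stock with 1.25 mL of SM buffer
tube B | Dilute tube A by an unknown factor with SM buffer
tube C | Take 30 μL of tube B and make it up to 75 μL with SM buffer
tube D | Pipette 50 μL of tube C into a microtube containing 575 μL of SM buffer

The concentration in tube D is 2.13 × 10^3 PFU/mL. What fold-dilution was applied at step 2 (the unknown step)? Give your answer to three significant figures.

12.5-fold

Step 1: 0.25 mL + 1.25 mL = 1.5 mL total → factor 1.5/0.25 = 6
Step 2: unknown factor x
Step 3: 30 μL brought to 75 μL → factor 75/30 = 2.5
Step 4: 50 μL + 575 μL = 625 μL total → factor 625/50 = 12.5
Product of known-step factors = 187.5
Overall factor = 5.00 × 10^6 PFU/mL / (2.13 × 10^3 PFU/mL) = 2347.4
x = 2347.4 / 187.5 = 12.5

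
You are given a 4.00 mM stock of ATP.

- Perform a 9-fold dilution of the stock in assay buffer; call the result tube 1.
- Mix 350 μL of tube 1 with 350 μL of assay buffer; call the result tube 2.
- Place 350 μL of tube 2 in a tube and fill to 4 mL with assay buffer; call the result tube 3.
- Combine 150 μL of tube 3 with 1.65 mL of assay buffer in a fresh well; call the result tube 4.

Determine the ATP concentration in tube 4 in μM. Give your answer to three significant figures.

1.62 μM

Step 1: 9-fold → factor 9
Step 2: 350 μL + 350 μL = 700 μL total → factor 700/350 = 2
Step 3: 350 μL brought to 4 mL → factor 4000/350 = 11.429
Step 4: 150 μL + 1.65 mL = 1800 μL total → factor 1800/150 = 12
Overall dilution factor = 9 × 2 × 11.429 × 12 = 2468.6
Final = 4.00 mM / 2468.6 = 0.001620 mM = 1.62 μM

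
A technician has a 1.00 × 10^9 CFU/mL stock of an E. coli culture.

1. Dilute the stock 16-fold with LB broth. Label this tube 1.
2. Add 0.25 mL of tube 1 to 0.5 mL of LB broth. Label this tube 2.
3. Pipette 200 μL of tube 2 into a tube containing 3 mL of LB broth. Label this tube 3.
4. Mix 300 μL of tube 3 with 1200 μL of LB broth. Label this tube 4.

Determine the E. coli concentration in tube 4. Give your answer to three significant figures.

Step 1: 16-fold → factor 16
Step 2: 0.25 mL + 0.5 mL = 0.75 mL total → factor 0.75/0.25 = 3
Step 3: 200 μL + 3 mL = 3200 μL total → factor 3200/200 = 16
Step 4: 300 μL + 1200 μL = 1500 μL total → factor 1500/300 = 5
Overall dilution factor = 16 × 3 × 16 × 5 = 3840
Final = 1.00 × 10^9 CFU/mL / 3840 = 2.60 × 10^5 CFU/mL

2.60 × 10^5 CFU/mL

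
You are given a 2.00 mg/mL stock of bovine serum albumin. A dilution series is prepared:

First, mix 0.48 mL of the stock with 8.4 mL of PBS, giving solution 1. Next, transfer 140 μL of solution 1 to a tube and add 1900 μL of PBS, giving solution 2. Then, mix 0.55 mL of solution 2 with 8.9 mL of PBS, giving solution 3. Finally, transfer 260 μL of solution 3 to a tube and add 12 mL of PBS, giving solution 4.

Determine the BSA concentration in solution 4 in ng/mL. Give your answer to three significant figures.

Step 1: 0.48 mL + 8.4 mL = 8.88 mL total → factor 8.88/0.48 = 18.5
Step 2: 140 μL + 1900 μL = 2040 μL total → factor 2040/140 = 14.571
Step 3: 0.55 mL + 8.9 mL = 9.45 mL total → factor 9.45/0.55 = 17.182
Step 4: 260 μL + 12 mL = 12260 μL total → factor 12260/260 = 47.154
Overall dilution factor = 18.5 × 14.571 × 17.182 × 47.154 = 2.184 × 10^5
Final = 2.00 mg/mL / 2.184 × 10^5 = 9.157 × 10^-6 mg/mL = 9.16 ng/mL

9.16 ng/mL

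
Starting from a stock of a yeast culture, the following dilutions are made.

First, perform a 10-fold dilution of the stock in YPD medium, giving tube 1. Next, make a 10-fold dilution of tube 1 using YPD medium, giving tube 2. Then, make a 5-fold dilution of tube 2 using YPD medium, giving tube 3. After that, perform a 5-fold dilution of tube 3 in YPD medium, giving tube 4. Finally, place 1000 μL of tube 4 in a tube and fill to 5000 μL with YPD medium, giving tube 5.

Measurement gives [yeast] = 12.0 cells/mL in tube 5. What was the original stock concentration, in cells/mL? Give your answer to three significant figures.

Step 1: 10-fold → factor 10
Step 2: 10-fold → factor 10
Step 3: 5-fold → factor 5
Step 4: 5-fold → factor 5
Step 5: 1000 μL brought to 5000 μL → factor 5000/1000 = 5
Overall dilution factor = 10 × 10 × 5 × 5 × 5 = 12500
Stock = 12.0 cells/mL × 12500 = 1.50 × 10^5 cells/mL

1.50 × 10^5 cells/mL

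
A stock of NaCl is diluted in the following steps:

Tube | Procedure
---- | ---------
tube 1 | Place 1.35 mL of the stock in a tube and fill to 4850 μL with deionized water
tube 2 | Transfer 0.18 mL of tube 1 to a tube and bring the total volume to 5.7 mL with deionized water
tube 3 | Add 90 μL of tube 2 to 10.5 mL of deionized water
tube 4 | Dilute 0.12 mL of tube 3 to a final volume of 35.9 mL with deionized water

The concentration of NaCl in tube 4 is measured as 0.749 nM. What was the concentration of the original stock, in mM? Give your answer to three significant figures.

Step 1: 1.35 mL brought to 4850 μL → factor 4.85/1.35 = 3.5926
Step 2: 0.18 mL brought to 5.7 mL → factor 5.7/0.18 = 31.667
Step 3: 90 μL + 10.5 mL = 10590 μL total → factor 10590/90 = 117.67
Step 4: 0.12 mL brought to 35.9 mL → factor 35.9/0.12 = 299.17
Overall dilution factor = 3.5926 × 31.667 × 117.67 × 299.17 = 4.0048 × 10^6
Stock = 0.749 nM × 4.0048 × 10^6 = 3.000 × 10^6 nM = 3.00 mM

3.00 mM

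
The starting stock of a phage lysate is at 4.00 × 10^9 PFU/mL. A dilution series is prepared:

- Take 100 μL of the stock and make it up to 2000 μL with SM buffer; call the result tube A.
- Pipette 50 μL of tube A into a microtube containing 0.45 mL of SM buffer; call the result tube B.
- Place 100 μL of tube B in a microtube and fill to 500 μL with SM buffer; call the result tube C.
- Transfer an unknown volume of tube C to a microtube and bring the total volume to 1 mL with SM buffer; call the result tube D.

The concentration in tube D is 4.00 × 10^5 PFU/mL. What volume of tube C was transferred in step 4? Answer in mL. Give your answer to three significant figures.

0.100 mL

Step 1: 100 μL brought to 2000 μL → factor 2000/100 = 20
Step 2: 50 μL + 0.45 mL = 500 μL total → factor 500/50 = 10
Step 3: 100 μL brought to 500 μL → factor 500/100 = 5
Step 4: v brought to 1 mL → factor = 1 mL/v
Product of known-step factors = 1000
Overall factor = 4.00 × 10^9 PFU/mL / (4.00 × 10^5 PFU/mL) = 10000
Step-4 factor = 10000 / 1000 = 10
v = 1 mL / 10 = 0.100 mL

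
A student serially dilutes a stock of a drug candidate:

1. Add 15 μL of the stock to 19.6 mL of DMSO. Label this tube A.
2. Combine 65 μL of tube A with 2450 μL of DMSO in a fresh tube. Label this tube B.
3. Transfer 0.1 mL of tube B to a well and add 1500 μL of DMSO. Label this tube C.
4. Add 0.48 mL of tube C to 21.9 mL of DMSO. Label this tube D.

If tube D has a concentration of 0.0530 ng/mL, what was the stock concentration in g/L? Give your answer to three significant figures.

Step 1: 15 μL + 19.6 mL = 19615 μL total → factor 19615/15 = 1307.7
Step 2: 65 μL + 2450 μL = 2515 μL total → factor 2515/65 = 38.692
Step 3: 0.1 mL + 1500 μL = 1.6 mL total → factor 1.6/0.1 = 16
Step 4: 0.48 mL + 21.9 mL = 22.38 mL total → factor 22.38/0.48 = 46.625
Overall dilution factor = 1307.7 × 38.692 × 16 × 46.625 = 3.7745 × 10^7
Stock = 0.0530 ng/mL × 3.7745 × 10^7 = 2.000 × 10^6 ng/mL = 2.00 g/L

2.00 g/L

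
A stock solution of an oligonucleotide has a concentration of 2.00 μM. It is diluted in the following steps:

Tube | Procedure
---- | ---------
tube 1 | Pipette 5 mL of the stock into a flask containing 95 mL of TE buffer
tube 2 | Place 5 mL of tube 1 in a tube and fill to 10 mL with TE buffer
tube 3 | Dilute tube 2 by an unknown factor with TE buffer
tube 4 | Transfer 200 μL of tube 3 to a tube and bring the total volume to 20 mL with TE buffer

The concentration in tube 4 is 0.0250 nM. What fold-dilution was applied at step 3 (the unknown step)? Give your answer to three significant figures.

Step 1: 5 mL + 95 mL = 100 mL total → factor 100/5 = 20
Step 2: 5 mL brought to 10 mL → factor 10/5 = 2
Step 3: unknown factor x
Step 4: 200 μL brought to 20 mL → factor 20000/200 = 100
Product of known-step factors = 4000
Overall factor = 2.00 μM / (0.0250 nM) = 80000
x = 80000 / 4000 = 20.0

20.0-fold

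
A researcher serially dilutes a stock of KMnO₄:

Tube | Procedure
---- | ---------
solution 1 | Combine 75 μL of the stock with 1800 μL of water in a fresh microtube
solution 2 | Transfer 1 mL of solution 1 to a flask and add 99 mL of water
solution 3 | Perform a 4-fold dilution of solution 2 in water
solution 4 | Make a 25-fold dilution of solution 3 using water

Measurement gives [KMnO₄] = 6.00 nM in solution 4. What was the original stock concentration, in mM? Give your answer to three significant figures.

1.50 mM

Step 1: 75 μL + 1800 μL = 1875 μL total → factor 1875/75 = 25
Step 2: 1 mL + 99 mL = 100 mL total → factor 100/1 = 100
Step 3: 4-fold → factor 4
Step 4: 25-fold → factor 25
Overall dilution factor = 25 × 100 × 4 × 25 = 2.5 × 10^5
Stock = 6.00 nM × 2.5 × 10^5 = 1.500 × 10^6 nM = 1.50 mM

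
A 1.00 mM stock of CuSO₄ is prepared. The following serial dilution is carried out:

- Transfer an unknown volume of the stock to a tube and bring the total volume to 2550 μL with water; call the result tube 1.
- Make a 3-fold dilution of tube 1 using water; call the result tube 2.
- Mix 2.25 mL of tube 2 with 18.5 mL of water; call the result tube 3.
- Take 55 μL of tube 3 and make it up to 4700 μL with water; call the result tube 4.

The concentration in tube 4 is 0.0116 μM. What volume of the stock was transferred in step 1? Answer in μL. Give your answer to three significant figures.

69.9 μL

Step 1: v brought to 2550 μL → factor = 2550 μL/v
Step 2: 3-fold → factor 3
Step 3: 2.25 mL + 18.5 mL = 20.75 mL total → factor 20.75/2.25 = 9.2222
Step 4: 55 μL brought to 4700 μL → factor 4700/55 = 85.455
Product of known-step factors = 2364.2
Overall factor = 1.00 mM / (0.0116 μM) = 86207
Step-1 factor = 86207 / 2364.2 = 36.463
v = 2550 μL / 36.463 = 69.9 μL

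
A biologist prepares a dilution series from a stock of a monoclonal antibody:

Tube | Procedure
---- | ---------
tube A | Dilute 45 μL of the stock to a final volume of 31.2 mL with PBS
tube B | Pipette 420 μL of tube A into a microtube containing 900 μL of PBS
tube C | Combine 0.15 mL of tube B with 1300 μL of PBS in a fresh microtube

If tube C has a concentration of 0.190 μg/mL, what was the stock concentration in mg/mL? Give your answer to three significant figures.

4.00 mg/mL

Step 1: 45 μL brought to 31.2 mL → factor 31200/45 = 693.33
Step 2: 420 μL + 900 μL = 1320 μL total → factor 1320/420 = 3.1429
Step 3: 0.15 mL + 1300 μL = 1.45 mL total → factor 1.45/0.15 = 9.6667
Overall dilution factor = 693.33 × 3.1429 × 9.6667 = 21064
Stock = 0.190 μg/mL × 21064 = 4002 μg/mL = 4.00 mg/mL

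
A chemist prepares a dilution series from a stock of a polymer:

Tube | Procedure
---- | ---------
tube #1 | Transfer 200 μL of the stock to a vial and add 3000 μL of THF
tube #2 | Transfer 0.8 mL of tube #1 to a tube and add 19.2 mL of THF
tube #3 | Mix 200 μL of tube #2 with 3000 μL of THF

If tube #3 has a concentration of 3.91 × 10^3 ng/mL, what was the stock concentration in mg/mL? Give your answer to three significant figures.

Step 1: 200 μL + 3000 μL = 3200 μL total → factor 3200/200 = 16
Step 2: 0.8 mL + 19.2 mL = 20 mL total → factor 20/0.8 = 25
Step 3: 200 μL + 3000 μL = 3200 μL total → factor 3200/200 = 16
Overall dilution factor = 16 × 25 × 16 = 6400
Stock = 3.91 × 10^3 ng/mL × 6400 = 2.502 × 10^7 ng/mL = 25.0 mg/mL

25.0 mg/mL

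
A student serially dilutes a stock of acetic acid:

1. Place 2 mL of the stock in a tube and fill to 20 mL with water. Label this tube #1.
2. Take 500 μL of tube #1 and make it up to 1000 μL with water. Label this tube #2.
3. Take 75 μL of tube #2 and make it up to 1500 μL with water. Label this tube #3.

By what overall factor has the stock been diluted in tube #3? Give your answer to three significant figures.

400

Step 1: 2 mL brought to 20 mL → factor 20/2 = 10
Step 2: 500 μL brought to 1000 μL → factor 1000/500 = 2
Step 3: 75 μL brought to 1500 μL → factor 1500/75 = 20
Overall dilution factor = 10 × 2 × 20 = 400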